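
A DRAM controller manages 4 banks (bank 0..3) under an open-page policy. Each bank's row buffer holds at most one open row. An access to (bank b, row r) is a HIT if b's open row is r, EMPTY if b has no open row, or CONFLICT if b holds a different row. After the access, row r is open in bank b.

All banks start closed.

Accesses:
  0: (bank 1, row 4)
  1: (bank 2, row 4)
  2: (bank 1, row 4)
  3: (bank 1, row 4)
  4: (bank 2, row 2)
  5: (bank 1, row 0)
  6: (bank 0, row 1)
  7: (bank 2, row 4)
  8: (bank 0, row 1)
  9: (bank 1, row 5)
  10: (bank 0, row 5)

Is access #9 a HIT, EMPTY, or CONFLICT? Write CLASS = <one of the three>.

CLASS = CONFLICT

step 0: bank1 None->4 [EMPTY]
step 1: bank2 None->4 [EMPTY]
step 2: bank1 4->4 [HIT]
step 3: bank1 4->4 [HIT]
step 4: bank2 4->2 [CONFLICT]
step 5: bank1 4->0 [CONFLICT]
step 6: bank0 None->1 [EMPTY]
step 7: bank2 2->4 [CONFLICT]
step 8: bank0 1->1 [HIT]
step 9: bank1 0->5 [CONFLICT]
step 10: bank0 1->5 [CONFLICT]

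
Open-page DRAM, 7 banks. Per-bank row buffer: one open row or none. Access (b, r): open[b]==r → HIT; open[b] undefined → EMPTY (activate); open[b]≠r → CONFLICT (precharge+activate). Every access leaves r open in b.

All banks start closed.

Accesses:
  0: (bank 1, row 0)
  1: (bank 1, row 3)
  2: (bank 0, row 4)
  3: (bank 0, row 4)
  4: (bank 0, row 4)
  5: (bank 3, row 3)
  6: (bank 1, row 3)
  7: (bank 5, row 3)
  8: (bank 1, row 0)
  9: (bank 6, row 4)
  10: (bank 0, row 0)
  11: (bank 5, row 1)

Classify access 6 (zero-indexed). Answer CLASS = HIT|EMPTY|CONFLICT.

CLASS = HIT

  [0] b1 r0: no row ⇒ E
  [1] b1 r3: had r0 ⇒ C
  [2] b0 r4: no row ⇒ E
  [3] b0 r4: had r4 ⇒ H
  [4] b0 r4: had r4 ⇒ H
  [5] b3 r3: no row ⇒ E
  [6] b1 r3: had r3 ⇒ H
  [7] b5 r3: no row ⇒ E
  [8] b1 r0: had r3 ⇒ C
  [9] b6 r4: no row ⇒ E
  [10] b0 r0: had r4 ⇒ C
  [11] b5 r1: had r3 ⇒ C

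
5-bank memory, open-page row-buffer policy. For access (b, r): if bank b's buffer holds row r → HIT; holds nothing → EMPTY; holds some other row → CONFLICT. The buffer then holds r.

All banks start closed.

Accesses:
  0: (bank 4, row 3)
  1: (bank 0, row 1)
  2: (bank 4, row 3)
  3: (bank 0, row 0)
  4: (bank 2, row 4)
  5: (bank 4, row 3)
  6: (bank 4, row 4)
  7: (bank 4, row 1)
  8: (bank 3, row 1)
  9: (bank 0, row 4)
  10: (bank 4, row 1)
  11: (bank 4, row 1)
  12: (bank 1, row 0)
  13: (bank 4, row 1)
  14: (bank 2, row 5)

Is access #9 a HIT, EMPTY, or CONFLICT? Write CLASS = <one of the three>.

#0 (4,3) E
#1 (0,1) E
#2 (4,3) H  (was 3)
#3 (0,0) C  (was 1)
#4 (2,4) E
#5 (4,3) H  (was 3)
#6 (4,4) C  (was 3)
#7 (4,1) C  (was 4)
#8 (3,1) E
#9 (0,4) C  (was 0)
#10 (4,1) H  (was 1)
#11 (4,1) H  (was 1)
#12 (1,0) E
#13 (4,1) H  (was 1)
#14 (2,5) C  (was 4)

CLASS = CONFLICT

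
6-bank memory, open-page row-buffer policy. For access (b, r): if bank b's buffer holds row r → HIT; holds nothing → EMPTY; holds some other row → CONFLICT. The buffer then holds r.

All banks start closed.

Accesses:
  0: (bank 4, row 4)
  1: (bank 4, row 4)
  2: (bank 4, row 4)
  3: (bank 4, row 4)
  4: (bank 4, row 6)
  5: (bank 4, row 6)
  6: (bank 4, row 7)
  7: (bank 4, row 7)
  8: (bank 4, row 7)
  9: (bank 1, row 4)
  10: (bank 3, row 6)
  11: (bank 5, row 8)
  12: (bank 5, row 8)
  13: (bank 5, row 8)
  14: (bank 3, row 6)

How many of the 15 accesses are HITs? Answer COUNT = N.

0: bank 4 row 4 — prev None → EMPTY
1: bank 4 row 4 — prev 4 → HIT
2: bank 4 row 4 — prev 4 → HIT
3: bank 4 row 4 — prev 4 → HIT
4: bank 4 row 6 — prev 4 → CONFLICT
5: bank 4 row 6 — prev 6 → HIT
6: bank 4 row 7 — prev 6 → CONFLICT
7: bank 4 row 7 — prev 7 → HIT
8: bank 4 row 7 — prev 7 → HIT
9: bank 1 row 4 — prev None → EMPTY
10: bank 3 row 6 — prev None → EMPTY
11: bank 5 row 8 — prev None → EMPTY
12: bank 5 row 8 — prev 8 → HIT
13: bank 5 row 8 — prev 8 → HIT
14: bank 3 row 6 — prev 6 → HIT

COUNT = 9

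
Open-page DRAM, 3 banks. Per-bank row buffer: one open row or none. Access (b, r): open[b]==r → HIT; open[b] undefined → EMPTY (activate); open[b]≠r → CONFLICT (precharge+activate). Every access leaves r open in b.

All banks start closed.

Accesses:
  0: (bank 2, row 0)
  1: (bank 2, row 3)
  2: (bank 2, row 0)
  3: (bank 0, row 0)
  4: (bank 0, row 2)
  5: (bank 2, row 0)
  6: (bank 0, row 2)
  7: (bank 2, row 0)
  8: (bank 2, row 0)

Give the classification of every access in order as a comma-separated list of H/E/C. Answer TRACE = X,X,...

  [0] b2 r0: no row ⇒ E
  [1] b2 r3: had r0 ⇒ C
  [2] b2 r0: had r3 ⇒ C
  [3] b0 r0: no row ⇒ E
  [4] b0 r2: had r0 ⇒ C
  [5] b2 r0: had r0 ⇒ H
  [6] b0 r2: had r2 ⇒ H
  [7] b2 r0: had r0 ⇒ H
  [8] b2 r0: had r0 ⇒ H

TRACE = E,C,C,E,C,H,H,H,H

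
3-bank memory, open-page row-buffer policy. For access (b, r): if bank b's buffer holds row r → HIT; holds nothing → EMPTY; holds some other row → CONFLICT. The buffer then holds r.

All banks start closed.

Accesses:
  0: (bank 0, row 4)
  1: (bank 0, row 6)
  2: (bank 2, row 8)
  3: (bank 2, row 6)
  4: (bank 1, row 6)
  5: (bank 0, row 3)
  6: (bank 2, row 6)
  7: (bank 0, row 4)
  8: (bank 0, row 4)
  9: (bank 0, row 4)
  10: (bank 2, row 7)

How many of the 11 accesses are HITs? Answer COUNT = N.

COUNT = 3

0: bank 0 row 4 — prev None → EMPTY
1: bank 0 row 6 — prev 4 → CONFLICT
2: bank 2 row 8 — prev None → EMPTY
3: bank 2 row 6 — prev 8 → CONFLICT
4: bank 1 row 6 — prev None → EMPTY
5: bank 0 row 3 — prev 6 → CONFLICT
6: bank 2 row 6 — prev 6 → HIT
7: bank 0 row 4 — prev 3 → CONFLICT
8: bank 0 row 4 — prev 4 → HIT
9: bank 0 row 4 — prev 4 → HIT
10: bank 2 row 7 — prev 6 → CONFLICT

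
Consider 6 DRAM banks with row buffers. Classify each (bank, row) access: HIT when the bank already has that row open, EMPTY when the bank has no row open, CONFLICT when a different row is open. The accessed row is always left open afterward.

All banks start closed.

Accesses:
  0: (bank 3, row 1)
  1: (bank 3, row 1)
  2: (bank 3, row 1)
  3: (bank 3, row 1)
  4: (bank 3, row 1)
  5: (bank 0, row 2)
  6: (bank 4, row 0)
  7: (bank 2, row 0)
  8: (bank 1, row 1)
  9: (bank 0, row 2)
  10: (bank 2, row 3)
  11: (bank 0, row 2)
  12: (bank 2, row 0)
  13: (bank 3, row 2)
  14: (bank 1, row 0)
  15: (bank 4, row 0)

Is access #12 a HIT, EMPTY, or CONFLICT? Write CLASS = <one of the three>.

CLASS = CONFLICT

0: bank 3 row 1 — prev None → EMPTY
1: bank 3 row 1 — prev 1 → HIT
2: bank 3 row 1 — prev 1 → HIT
3: bank 3 row 1 — prev 1 → HIT
4: bank 3 row 1 — prev 1 → HIT
5: bank 0 row 2 — prev None → EMPTY
6: bank 4 row 0 — prev None → EMPTY
7: bank 2 row 0 — prev None → EMPTY
8: bank 1 row 1 — prev None → EMPTY
9: bank 0 row 2 — prev 2 → HIT
10: bank 2 row 3 — prev 0 → CONFLICT
11: bank 0 row 2 — prev 2 → HIT
12: bank 2 row 0 — prev 3 → CONFLICT
13: bank 3 row 2 — prev 1 → CONFLICT
14: bank 1 row 0 — prev 1 → CONFLICT
15: bank 4 row 0 — prev 0 → HIT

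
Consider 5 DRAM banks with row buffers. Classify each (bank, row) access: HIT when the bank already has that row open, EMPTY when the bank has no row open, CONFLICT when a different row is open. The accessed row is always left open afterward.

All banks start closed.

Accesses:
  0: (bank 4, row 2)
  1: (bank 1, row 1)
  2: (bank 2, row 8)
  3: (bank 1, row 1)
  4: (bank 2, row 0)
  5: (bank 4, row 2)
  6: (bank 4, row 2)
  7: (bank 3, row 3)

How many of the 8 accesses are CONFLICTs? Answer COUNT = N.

step 0: bank4 None->2 [EMPTY]
step 1: bank1 None->1 [EMPTY]
step 2: bank2 None->8 [EMPTY]
step 3: bank1 1->1 [HIT]
step 4: bank2 8->0 [CONFLICT]
step 5: bank4 2->2 [HIT]
step 6: bank4 2->2 [HIT]
step 7: bank3 None->3 [EMPTY]

COUNT = 1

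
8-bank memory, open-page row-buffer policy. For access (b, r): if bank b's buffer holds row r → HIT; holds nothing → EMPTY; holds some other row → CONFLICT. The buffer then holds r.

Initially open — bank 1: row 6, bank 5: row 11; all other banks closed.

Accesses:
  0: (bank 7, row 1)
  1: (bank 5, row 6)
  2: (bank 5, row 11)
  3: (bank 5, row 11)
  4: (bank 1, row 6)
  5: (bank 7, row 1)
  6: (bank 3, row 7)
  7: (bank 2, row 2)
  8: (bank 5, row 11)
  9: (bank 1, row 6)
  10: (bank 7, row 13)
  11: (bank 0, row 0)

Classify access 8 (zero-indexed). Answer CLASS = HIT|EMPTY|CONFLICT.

CLASS = HIT

#0 (7,1) E
#1 (5,6) C  (was 11)
#2 (5,11) C  (was 6)
#3 (5,11) H  (was 11)
#4 (1,6) H  (was 6)
#5 (7,1) H  (was 1)
#6 (3,7) E
#7 (2,2) E
#8 (5,11) H  (was 11)
#9 (1,6) H  (was 6)
#10 (7,13) C  (was 1)
#11 (0,0) E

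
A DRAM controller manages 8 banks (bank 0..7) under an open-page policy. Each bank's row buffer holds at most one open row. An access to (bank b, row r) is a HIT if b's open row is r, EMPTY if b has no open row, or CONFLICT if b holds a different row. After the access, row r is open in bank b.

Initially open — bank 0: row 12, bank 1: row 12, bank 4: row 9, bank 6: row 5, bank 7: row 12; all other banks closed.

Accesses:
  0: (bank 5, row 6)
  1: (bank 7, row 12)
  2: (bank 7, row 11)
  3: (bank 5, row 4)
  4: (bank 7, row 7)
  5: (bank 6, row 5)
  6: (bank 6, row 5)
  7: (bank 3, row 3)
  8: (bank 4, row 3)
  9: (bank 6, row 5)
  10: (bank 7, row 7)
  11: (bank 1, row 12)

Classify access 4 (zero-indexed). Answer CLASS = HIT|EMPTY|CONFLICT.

CLASS = CONFLICT

  [0] b5 r6: no row ⇒ E
  [1] b7 r12: had r12 ⇒ H
  [2] b7 r11: had r12 ⇒ C
  [3] b5 r4: had r6 ⇒ C
  [4] b7 r7: had r11 ⇒ C
  [5] b6 r5: had r5 ⇒ H
  [6] b6 r5: had r5 ⇒ H
  [7] b3 r3: no row ⇒ E
  [8] b4 r3: had r9 ⇒ C
  [9] b6 r5: had r5 ⇒ H
  [10] b7 r7: had r7 ⇒ H
  [11] b1 r12: had r12 ⇒ H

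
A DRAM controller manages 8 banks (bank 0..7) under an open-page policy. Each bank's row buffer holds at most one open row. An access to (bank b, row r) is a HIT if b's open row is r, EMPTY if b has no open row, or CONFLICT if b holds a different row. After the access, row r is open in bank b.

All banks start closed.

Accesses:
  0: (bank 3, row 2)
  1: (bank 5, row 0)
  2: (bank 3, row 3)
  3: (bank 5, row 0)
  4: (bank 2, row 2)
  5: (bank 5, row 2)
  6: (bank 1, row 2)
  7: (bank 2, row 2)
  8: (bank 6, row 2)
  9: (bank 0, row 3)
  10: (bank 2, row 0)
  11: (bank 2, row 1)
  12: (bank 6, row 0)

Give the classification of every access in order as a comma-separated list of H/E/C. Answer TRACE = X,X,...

0: bank 3 row 2 — prev None → EMPTY
1: bank 5 row 0 — prev None → EMPTY
2: bank 3 row 3 — prev 2 → CONFLICT
3: bank 5 row 0 — prev 0 → HIT
4: bank 2 row 2 — prev None → EMPTY
5: bank 5 row 2 — prev 0 → CONFLICT
6: bank 1 row 2 — prev None → EMPTY
7: bank 2 row 2 — prev 2 → HIT
8: bank 6 row 2 — prev None → EMPTY
9: bank 0 row 3 — prev None → EMPTY
10: bank 2 row 0 — prev 2 → CONFLICT
11: bank 2 row 1 — prev 0 → CONFLICT
12: bank 6 row 0 — prev 2 → CONFLICT

TRACE = E,E,C,H,E,C,E,H,E,E,C,C,C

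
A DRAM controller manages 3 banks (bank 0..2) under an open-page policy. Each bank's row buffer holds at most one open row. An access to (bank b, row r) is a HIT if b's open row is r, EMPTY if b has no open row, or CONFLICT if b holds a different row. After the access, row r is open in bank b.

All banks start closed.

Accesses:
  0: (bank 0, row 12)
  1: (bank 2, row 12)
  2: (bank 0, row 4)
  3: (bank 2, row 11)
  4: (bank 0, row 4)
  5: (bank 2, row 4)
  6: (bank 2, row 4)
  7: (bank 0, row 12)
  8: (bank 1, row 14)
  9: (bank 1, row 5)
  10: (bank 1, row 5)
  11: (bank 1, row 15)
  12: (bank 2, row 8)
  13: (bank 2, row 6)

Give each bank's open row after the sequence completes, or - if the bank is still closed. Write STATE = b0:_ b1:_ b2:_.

0: bank 0 row 12 — prev None → EMPTY
1: bank 2 row 12 — prev None → EMPTY
2: bank 0 row 4 — prev 12 → CONFLICT
3: bank 2 row 11 — prev 12 → CONFLICT
4: bank 0 row 4 — prev 4 → HIT
5: bank 2 row 4 — prev 11 → CONFLICT
6: bank 2 row 4 — prev 4 → HIT
7: bank 0 row 12 — prev 4 → CONFLICT
8: bank 1 row 14 — prev None → EMPTY
9: bank 1 row 5 — prev 14 → CONFLICT
10: bank 1 row 5 — prev 5 → HIT
11: bank 1 row 15 — prev 5 → CONFLICT
12: bank 2 row 8 — prev 4 → CONFLICT
13: bank 2 row 6 — prev 8 → CONFLICT

STATE = b0:12 b1:15 b2:6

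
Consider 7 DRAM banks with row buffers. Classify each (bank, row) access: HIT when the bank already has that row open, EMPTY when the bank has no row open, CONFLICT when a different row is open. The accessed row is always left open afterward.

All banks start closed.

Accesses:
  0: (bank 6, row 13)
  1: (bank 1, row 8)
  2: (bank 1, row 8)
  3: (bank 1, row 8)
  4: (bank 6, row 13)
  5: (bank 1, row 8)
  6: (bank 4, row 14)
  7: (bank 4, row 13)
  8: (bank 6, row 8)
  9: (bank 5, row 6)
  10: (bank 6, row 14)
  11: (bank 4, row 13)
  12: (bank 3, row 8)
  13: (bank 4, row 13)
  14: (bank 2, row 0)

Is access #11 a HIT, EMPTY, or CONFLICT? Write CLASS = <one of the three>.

step 0: bank6 None->13 [EMPTY]
step 1: bank1 None->8 [EMPTY]
step 2: bank1 8->8 [HIT]
step 3: bank1 8->8 [HIT]
step 4: bank6 13->13 [HIT]
step 5: bank1 8->8 [HIT]
step 6: bank4 None->14 [EMPTY]
step 7: bank4 14->13 [CONFLICT]
step 8: bank6 13->8 [CONFLICT]
step 9: bank5 None->6 [EMPTY]
step 10: bank6 8->14 [CONFLICT]
step 11: bank4 13->13 [HIT]
step 12: bank3 None->8 [EMPTY]
step 13: bank4 13->13 [HIT]
step 14: bank2 None->0 [EMPTY]

CLASS = HIT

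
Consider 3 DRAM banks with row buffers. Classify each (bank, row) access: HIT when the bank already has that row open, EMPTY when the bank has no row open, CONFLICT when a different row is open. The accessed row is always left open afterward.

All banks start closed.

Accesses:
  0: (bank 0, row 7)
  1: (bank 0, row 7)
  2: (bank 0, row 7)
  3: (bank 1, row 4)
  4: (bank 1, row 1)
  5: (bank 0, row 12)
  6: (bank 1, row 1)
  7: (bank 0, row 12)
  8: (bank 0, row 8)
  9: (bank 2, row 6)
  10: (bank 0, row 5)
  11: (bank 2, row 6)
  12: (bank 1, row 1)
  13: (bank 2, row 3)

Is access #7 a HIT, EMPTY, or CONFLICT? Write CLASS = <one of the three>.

CLASS = HIT

#0 (0,7) E
#1 (0,7) H  (was 7)
#2 (0,7) H  (was 7)
#3 (1,4) E
#4 (1,1) C  (was 4)
#5 (0,12) C  (was 7)
#6 (1,1) H  (was 1)
#7 (0,12) H  (was 12)
#8 (0,8) C  (was 12)
#9 (2,6) E
#10 (0,5) C  (was 8)
#11 (2,6) H  (was 6)
#12 (1,1) H  (was 1)
#13 (2,3) C  (was 6)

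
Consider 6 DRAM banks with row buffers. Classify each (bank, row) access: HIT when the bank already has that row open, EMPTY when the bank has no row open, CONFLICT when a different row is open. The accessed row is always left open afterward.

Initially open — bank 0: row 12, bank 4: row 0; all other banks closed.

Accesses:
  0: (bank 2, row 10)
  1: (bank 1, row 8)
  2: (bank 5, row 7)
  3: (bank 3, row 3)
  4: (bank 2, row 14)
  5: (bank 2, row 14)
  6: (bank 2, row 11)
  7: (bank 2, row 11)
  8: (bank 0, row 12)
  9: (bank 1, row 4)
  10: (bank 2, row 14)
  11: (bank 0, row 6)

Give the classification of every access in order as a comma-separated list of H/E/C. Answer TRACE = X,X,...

  [0] b2 r10: no row ⇒ E
  [1] b1 r8: no row ⇒ E
  [2] b5 r7: no row ⇒ E
  [3] b3 r3: no row ⇒ E
  [4] b2 r14: had r10 ⇒ C
  [5] b2 r14: had r14 ⇒ H
  [6] b2 r11: had r14 ⇒ C
  [7] b2 r11: had r11 ⇒ H
  [8] b0 r12: had r12 ⇒ H
  [9] b1 r4: had r8 ⇒ C
  [10] b2 r14: had r11 ⇒ C
  [11] b0 r6: had r12 ⇒ C

TRACE = E,E,E,E,C,H,C,H,H,C,C,C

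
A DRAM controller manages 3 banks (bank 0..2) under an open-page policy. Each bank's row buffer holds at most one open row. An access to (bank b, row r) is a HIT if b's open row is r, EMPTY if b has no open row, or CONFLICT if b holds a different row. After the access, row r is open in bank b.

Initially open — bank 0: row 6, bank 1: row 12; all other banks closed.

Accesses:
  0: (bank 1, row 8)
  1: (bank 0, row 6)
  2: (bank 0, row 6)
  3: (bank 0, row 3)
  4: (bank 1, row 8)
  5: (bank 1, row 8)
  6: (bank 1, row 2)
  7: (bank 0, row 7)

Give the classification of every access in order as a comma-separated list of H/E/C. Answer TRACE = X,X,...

TRACE = C,H,H,C,H,H,C,C

step 0: bank1 12->8 [CONFLICT]
step 1: bank0 6->6 [HIT]
step 2: bank0 6->6 [HIT]
step 3: bank0 6->3 [CONFLICT]
step 4: bank1 8->8 [HIT]
step 5: bank1 8->8 [HIT]
step 6: bank1 8->2 [CONFLICT]
step 7: bank0 3->7 [CONFLICT]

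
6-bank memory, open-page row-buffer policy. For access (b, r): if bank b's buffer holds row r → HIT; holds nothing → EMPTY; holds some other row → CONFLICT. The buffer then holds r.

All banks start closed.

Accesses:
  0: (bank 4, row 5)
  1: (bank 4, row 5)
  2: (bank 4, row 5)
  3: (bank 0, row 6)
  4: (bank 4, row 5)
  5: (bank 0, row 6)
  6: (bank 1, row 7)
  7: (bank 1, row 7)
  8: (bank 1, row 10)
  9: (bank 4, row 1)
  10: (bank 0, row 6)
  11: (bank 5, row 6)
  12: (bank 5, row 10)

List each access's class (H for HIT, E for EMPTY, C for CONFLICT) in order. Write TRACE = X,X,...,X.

step 0: bank4 None->5 [EMPTY]
step 1: bank4 5->5 [HIT]
step 2: bank4 5->5 [HIT]
step 3: bank0 None->6 [EMPTY]
step 4: bank4 5->5 [HIT]
step 5: bank0 6->6 [HIT]
step 6: bank1 None->7 [EMPTY]
step 7: bank1 7->7 [HIT]
step 8: bank1 7->10 [CONFLICT]
step 9: bank4 5->1 [CONFLICT]
step 10: bank0 6->6 [HIT]
step 11: bank5 None->6 [EMPTY]
step 12: bank5 6->10 [CONFLICT]

TRACE = E,H,H,E,H,H,E,H,C,C,H,E,C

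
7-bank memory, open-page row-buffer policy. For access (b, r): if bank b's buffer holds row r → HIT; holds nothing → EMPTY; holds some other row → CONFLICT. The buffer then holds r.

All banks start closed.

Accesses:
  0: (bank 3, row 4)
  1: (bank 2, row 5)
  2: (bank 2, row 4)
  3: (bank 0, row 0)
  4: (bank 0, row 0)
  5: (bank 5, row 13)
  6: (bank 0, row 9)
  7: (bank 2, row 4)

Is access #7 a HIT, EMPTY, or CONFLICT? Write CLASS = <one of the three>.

CLASS = HIT

0: bank 3 row 4 — prev None → EMPTY
1: bank 2 row 5 — prev None → EMPTY
2: bank 2 row 4 — prev 5 → CONFLICT
3: bank 0 row 0 — prev None → EMPTY
4: bank 0 row 0 — prev 0 → HIT
5: bank 5 row 13 — prev None → EMPTY
6: bank 0 row 9 — prev 0 → CONFLICT
7: bank 2 row 4 — prev 4 → HIT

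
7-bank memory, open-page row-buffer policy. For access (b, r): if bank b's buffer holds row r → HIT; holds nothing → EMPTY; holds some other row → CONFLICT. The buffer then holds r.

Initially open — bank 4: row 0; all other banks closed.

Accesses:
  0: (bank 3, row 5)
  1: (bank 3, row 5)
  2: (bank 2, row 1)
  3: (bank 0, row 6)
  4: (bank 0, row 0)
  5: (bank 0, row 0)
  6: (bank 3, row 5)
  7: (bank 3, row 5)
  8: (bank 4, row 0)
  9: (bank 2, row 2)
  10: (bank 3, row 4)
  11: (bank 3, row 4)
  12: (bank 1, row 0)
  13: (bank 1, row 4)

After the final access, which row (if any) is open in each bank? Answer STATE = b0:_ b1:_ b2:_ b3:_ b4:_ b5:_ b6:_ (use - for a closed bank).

step 0: bank3 None->5 [EMPTY]
step 1: bank3 5->5 [HIT]
step 2: bank2 None->1 [EMPTY]
step 3: bank0 None->6 [EMPTY]
step 4: bank0 6->0 [CONFLICT]
step 5: bank0 0->0 [HIT]
step 6: bank3 5->5 [HIT]
step 7: bank3 5->5 [HIT]
step 8: bank4 0->0 [HIT]
step 9: bank2 1->2 [CONFLICT]
step 10: bank3 5->4 [CONFLICT]
step 11: bank3 4->4 [HIT]
step 12: bank1 None->0 [EMPTY]
step 13: bank1 0->4 [CONFLICT]

STATE = b0:0 b1:4 b2:2 b3:4 b4:0 b5:- b6:-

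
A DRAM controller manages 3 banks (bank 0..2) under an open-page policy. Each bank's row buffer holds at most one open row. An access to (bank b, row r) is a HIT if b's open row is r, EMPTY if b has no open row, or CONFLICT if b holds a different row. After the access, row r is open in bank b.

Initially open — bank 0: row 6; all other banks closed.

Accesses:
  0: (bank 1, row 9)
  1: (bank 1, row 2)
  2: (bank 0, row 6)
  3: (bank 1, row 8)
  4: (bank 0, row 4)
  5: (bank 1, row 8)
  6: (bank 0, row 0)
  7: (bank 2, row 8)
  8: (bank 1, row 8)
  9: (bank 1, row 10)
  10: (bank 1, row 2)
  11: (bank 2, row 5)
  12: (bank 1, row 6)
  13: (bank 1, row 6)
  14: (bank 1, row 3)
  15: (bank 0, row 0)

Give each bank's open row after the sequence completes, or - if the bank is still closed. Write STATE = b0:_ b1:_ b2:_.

step 0: bank1 None->9 [EMPTY]
step 1: bank1 9->2 [CONFLICT]
step 2: bank0 6->6 [HIT]
step 3: bank1 2->8 [CONFLICT]
step 4: bank0 6->4 [CONFLICT]
step 5: bank1 8->8 [HIT]
step 6: bank0 4->0 [CONFLICT]
step 7: bank2 None->8 [EMPTY]
step 8: bank1 8->8 [HIT]
step 9: bank1 8->10 [CONFLICT]
step 10: bank1 10->2 [CONFLICT]
step 11: bank2 8->5 [CONFLICT]
step 12: bank1 2->6 [CONFLICT]
step 13: bank1 6->6 [HIT]
step 14: bank1 6->3 [CONFLICT]
step 15: bank0 0->0 [HIT]

STATE = b0:0 b1:3 b2:5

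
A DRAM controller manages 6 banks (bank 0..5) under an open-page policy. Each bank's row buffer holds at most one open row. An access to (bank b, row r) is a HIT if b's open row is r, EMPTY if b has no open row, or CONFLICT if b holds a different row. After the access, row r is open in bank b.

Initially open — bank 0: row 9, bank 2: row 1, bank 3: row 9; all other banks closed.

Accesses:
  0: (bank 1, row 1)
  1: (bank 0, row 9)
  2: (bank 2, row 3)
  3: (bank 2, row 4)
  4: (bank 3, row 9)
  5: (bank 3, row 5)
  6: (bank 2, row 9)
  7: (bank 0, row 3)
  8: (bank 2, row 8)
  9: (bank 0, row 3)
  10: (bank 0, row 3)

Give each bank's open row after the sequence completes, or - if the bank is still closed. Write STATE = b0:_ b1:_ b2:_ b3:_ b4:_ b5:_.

step 0: bank1 None->1 [EMPTY]
step 1: bank0 9->9 [HIT]
step 2: bank2 1->3 [CONFLICT]
step 3: bank2 3->4 [CONFLICT]
step 4: bank3 9->9 [HIT]
step 5: bank3 9->5 [CONFLICT]
step 6: bank2 4->9 [CONFLICT]
step 7: bank0 9->3 [CONFLICT]
step 8: bank2 9->8 [CONFLICT]
step 9: bank0 3->3 [HIT]
step 10: bank0 3->3 [HIT]

STATE = b0:3 b1:1 b2:8 b3:5 b4:- b5:-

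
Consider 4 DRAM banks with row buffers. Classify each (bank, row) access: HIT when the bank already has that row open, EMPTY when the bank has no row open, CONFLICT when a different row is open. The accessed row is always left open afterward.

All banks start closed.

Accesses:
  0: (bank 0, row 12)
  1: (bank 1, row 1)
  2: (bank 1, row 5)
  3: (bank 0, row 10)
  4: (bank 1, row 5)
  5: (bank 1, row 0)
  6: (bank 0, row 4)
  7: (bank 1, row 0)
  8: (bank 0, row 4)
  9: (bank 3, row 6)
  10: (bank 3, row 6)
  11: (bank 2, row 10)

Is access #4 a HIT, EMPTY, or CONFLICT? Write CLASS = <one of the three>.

CLASS = HIT

  [0] b0 r12: no row ⇒ E
  [1] b1 r1: no row ⇒ E
  [2] b1 r5: had r1 ⇒ C
  [3] b0 r10: had r12 ⇒ C
  [4] b1 r5: had r5 ⇒ H
  [5] b1 r0: had r5 ⇒ C
  [6] b0 r4: had r10 ⇒ C
  [7] b1 r0: had r0 ⇒ H
  [8] b0 r4: had r4 ⇒ H
  [9] b3 r6: no row ⇒ E
  [10] b3 r6: had r6 ⇒ H
  [11] b2 r10: no row ⇒ E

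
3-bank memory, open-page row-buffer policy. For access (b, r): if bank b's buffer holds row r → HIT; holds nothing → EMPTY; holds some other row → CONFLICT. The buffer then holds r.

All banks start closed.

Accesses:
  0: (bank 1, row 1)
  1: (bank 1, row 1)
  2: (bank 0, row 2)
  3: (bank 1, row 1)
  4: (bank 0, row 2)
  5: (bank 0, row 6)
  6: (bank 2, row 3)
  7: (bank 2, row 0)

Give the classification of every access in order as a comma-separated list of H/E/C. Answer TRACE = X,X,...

step 0: bank1 None->1 [EMPTY]
step 1: bank1 1->1 [HIT]
step 2: bank0 None->2 [EMPTY]
step 3: bank1 1->1 [HIT]
step 4: bank0 2->2 [HIT]
step 5: bank0 2->6 [CONFLICT]
step 6: bank2 None->3 [EMPTY]
step 7: bank2 3->0 [CONFLICT]

TRACE = E,H,E,H,H,C,E,C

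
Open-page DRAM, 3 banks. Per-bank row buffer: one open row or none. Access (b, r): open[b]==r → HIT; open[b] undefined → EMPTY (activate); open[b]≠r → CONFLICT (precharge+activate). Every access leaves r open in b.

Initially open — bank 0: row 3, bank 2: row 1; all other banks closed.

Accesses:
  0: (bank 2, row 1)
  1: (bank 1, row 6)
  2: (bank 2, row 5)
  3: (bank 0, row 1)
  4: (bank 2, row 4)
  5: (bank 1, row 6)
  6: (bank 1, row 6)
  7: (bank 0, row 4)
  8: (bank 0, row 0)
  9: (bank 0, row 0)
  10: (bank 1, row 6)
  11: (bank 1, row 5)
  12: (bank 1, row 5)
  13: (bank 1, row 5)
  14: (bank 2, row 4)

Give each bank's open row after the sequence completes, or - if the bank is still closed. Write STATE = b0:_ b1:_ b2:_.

STATE = b0:0 b1:5 b2:4

0: bank 2 row 1 — prev 1 → HIT
1: bank 1 row 6 — prev None → EMPTY
2: bank 2 row 5 — prev 1 → CONFLICT
3: bank 0 row 1 — prev 3 → CONFLICT
4: bank 2 row 4 — prev 5 → CONFLICT
5: bank 1 row 6 — prev 6 → HIT
6: bank 1 row 6 — prev 6 → HIT
7: bank 0 row 4 — prev 1 → CONFLICT
8: bank 0 row 0 — prev 4 → CONFLICT
9: bank 0 row 0 — prev 0 → HIT
10: bank 1 row 6 — prev 6 → HIT
11: bank 1 row 5 — prev 6 → CONFLICT
12: bank 1 row 5 — prev 5 → HIT
13: bank 1 row 5 — prev 5 → HIT
14: bank 2 row 4 — prev 4 → HIT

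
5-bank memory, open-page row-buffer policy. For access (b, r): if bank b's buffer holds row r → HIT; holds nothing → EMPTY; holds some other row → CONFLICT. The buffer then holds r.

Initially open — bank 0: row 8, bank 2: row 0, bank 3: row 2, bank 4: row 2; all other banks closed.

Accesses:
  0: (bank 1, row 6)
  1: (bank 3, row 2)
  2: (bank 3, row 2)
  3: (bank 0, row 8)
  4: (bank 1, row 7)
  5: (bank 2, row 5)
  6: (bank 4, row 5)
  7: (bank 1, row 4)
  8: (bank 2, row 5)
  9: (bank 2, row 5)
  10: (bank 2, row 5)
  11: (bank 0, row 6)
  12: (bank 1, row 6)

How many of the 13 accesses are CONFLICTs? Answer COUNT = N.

COUNT = 6

#0 (1,6) E
#1 (3,2) H  (was 2)
#2 (3,2) H  (was 2)
#3 (0,8) H  (was 8)
#4 (1,7) C  (was 6)
#5 (2,5) C  (was 0)
#6 (4,5) C  (was 2)
#7 (1,4) C  (was 7)
#8 (2,5) H  (was 5)
#9 (2,5) H  (was 5)
#10 (2,5) H  (was 5)
#11 (0,6) C  (was 8)
#12 (1,6) C  (was 4)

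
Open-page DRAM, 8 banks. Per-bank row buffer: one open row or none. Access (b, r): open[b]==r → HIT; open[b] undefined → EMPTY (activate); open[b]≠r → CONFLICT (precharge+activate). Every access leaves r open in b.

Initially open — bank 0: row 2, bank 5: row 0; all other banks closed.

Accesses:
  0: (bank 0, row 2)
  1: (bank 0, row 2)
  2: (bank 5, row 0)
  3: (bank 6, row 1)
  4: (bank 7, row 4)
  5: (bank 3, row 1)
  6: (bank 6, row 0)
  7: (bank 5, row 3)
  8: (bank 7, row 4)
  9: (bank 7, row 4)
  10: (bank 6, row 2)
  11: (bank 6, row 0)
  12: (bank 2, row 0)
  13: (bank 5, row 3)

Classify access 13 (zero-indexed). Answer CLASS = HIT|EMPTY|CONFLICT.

CLASS = HIT

step 0: bank0 2->2 [HIT]
step 1: bank0 2->2 [HIT]
step 2: bank5 0->0 [HIT]
step 3: bank6 None->1 [EMPTY]
step 4: bank7 None->4 [EMPTY]
step 5: bank3 None->1 [EMPTY]
step 6: bank6 1->0 [CONFLICT]
step 7: bank5 0->3 [CONFLICT]
step 8: bank7 4->4 [HIT]
step 9: bank7 4->4 [HIT]
step 10: bank6 0->2 [CONFLICT]
step 11: bank6 2->0 [CONFLICT]
step 12: bank2 None->0 [EMPTY]
step 13: bank5 3->3 [HIT]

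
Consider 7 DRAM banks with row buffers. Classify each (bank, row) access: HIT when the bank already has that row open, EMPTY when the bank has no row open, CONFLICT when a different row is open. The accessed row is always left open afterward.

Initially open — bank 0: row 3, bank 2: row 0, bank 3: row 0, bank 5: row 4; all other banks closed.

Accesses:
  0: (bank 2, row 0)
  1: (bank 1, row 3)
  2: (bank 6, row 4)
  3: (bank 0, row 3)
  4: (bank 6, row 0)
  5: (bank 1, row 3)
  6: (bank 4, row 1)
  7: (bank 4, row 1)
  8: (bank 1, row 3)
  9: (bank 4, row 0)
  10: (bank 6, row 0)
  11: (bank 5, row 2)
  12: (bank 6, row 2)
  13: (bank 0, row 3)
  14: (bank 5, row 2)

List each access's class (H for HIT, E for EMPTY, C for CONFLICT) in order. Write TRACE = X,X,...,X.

TRACE = H,E,E,H,C,H,E,H,H,C,H,C,C,H,H

  [0] b2 r0: had r0 ⇒ H
  [1] b1 r3: no row ⇒ E
  [2] b6 r4: no row ⇒ E
  [3] b0 r3: had r3 ⇒ H
  [4] b6 r0: had r4 ⇒ C
  [5] b1 r3: had r3 ⇒ H
  [6] b4 r1: no row ⇒ E
  [7] b4 r1: had r1 ⇒ H
  [8] b1 r3: had r3 ⇒ H
  [9] b4 r0: had r1 ⇒ C
  [10] b6 r0: had r0 ⇒ H
  [11] b5 r2: had r4 ⇒ C
  [12] b6 r2: had r0 ⇒ C
  [13] b0 r3: had r3 ⇒ H
  [14] b5 r2: had r2 ⇒ H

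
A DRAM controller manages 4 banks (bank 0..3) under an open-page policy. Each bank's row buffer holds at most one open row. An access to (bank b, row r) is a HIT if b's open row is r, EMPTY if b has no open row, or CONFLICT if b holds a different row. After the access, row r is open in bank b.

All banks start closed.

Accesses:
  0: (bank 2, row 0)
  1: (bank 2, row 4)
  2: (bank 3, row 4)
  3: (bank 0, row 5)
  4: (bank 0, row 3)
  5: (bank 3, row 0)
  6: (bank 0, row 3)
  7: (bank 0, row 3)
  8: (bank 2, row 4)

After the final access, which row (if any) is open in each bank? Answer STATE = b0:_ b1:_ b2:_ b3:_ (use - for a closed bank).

0: bank 2 row 0 — prev None → EMPTY
1: bank 2 row 4 — prev 0 → CONFLICT
2: bank 3 row 4 — prev None → EMPTY
3: bank 0 row 5 — prev None → EMPTY
4: bank 0 row 3 — prev 5 → CONFLICT
5: bank 3 row 0 — prev 4 → CONFLICT
6: bank 0 row 3 — prev 3 → HIT
7: bank 0 row 3 — prev 3 → HIT
8: bank 2 row 4 — prev 4 → HIT

STATE = b0:3 b1:- b2:4 b3:0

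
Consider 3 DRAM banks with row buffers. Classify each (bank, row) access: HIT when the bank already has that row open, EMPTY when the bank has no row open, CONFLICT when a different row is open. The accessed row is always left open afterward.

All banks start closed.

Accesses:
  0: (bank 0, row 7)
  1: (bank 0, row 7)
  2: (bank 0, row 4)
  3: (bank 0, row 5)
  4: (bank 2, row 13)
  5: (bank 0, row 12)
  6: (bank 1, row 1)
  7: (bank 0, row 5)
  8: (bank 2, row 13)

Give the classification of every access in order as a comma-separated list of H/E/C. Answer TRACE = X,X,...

step 0: bank0 None->7 [EMPTY]
step 1: bank0 7->7 [HIT]
step 2: bank0 7->4 [CONFLICT]
step 3: bank0 4->5 [CONFLICT]
step 4: bank2 None->13 [EMPTY]
step 5: bank0 5->12 [CONFLICT]
step 6: bank1 None->1 [EMPTY]
step 7: bank0 12->5 [CONFLICT]
step 8: bank2 13->13 [HIT]

TRACE = E,H,C,C,E,C,E,C,H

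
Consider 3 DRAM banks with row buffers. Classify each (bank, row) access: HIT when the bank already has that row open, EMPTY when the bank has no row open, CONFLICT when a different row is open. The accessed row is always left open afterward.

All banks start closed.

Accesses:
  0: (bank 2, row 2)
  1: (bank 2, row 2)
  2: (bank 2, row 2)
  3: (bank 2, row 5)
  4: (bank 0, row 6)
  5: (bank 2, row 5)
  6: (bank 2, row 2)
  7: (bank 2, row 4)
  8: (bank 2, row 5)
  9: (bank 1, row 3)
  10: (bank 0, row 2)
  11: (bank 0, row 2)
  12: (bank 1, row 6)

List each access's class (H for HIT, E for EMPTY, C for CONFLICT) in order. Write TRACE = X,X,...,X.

  [0] b2 r2: no row ⇒ E
  [1] b2 r2: had r2 ⇒ H
  [2] b2 r2: had r2 ⇒ H
  [3] b2 r5: had r2 ⇒ C
  [4] b0 r6: no row ⇒ E
  [5] b2 r5: had r5 ⇒ H
  [6] b2 r2: had r5 ⇒ C
  [7] b2 r4: had r2 ⇒ C
  [8] b2 r5: had r4 ⇒ C
  [9] b1 r3: no row ⇒ E
  [10] b0 r2: had r6 ⇒ C
  [11] b0 r2: had r2 ⇒ H
  [12] b1 r6: had r3 ⇒ C

TRACE = E,H,H,C,E,H,C,C,C,E,C,H,C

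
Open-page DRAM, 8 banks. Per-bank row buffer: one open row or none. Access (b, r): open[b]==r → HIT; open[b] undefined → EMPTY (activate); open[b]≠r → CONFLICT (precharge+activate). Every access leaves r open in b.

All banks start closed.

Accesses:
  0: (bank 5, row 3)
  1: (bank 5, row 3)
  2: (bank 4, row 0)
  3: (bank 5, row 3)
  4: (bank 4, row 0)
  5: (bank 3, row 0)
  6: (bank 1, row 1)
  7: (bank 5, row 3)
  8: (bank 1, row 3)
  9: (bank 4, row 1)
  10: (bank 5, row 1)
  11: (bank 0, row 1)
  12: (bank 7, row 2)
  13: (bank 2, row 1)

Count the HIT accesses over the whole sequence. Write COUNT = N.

0: bank 5 row 3 — prev None → EMPTY
1: bank 5 row 3 — prev 3 → HIT
2: bank 4 row 0 — prev None → EMPTY
3: bank 5 row 3 — prev 3 → HIT
4: bank 4 row 0 — prev 0 → HIT
5: bank 3 row 0 — prev None → EMPTY
6: bank 1 row 1 — prev None → EMPTY
7: bank 5 row 3 — prev 3 → HIT
8: bank 1 row 3 — prev 1 → CONFLICT
9: bank 4 row 1 — prev 0 → CONFLICT
10: bank 5 row 1 — prev 3 → CONFLICT
11: bank 0 row 1 — prev None → EMPTY
12: bank 7 row 2 — prev None → EMPTY
13: bank 2 row 1 — prev None → EMPTY

COUNT = 4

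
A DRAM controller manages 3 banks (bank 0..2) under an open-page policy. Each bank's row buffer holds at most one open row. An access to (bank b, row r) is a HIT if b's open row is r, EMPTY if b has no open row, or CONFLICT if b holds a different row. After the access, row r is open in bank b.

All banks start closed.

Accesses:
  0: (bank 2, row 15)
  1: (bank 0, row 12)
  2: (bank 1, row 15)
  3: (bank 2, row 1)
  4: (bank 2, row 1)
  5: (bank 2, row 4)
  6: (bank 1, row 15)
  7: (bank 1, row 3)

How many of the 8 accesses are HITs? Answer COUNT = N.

COUNT = 2

step 0: bank2 None->15 [EMPTY]
step 1: bank0 None->12 [EMPTY]
step 2: bank1 None->15 [EMPTY]
step 3: bank2 15->1 [CONFLICT]
step 4: bank2 1->1 [HIT]
step 5: bank2 1->4 [CONFLICT]
step 6: bank1 15->15 [HIT]
step 7: bank1 15->3 [CONFLICT]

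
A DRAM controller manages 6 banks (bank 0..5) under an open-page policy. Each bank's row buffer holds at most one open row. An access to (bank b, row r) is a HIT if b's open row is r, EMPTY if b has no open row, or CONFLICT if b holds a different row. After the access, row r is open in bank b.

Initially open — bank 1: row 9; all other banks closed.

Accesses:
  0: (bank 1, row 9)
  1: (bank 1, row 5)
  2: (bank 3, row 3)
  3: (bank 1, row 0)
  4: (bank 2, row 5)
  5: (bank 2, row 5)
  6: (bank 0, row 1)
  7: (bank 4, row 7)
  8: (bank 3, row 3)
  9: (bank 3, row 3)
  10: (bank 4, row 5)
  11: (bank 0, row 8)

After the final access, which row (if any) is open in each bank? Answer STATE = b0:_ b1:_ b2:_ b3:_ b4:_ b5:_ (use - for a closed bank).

STATE = b0:8 b1:0 b2:5 b3:3 b4:5 b5:-

  [0] b1 r9: had r9 ⇒ H
  [1] b1 r5: had r9 ⇒ C
  [2] b3 r3: no row ⇒ E
  [3] b1 r0: had r5 ⇒ C
  [4] b2 r5: no row ⇒ E
  [5] b2 r5: had r5 ⇒ H
  [6] b0 r1: no row ⇒ E
  [7] b4 r7: no row ⇒ E
  [8] b3 r3: had r3 ⇒ H
  [9] b3 r3: had r3 ⇒ H
  [10] b4 r5: had r7 ⇒ C
  [11] b0 r8: had r1 ⇒ C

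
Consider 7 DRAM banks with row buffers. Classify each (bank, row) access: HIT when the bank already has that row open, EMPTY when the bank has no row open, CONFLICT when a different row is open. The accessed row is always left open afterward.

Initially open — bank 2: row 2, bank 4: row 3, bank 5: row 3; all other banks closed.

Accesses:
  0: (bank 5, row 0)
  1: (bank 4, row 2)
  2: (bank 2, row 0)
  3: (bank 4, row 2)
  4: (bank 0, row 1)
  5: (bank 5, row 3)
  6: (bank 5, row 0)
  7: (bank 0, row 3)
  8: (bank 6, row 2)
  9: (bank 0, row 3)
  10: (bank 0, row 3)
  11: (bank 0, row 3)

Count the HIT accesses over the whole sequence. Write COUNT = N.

COUNT = 4

0: bank 5 row 0 — prev 3 → CONFLICT
1: bank 4 row 2 — prev 3 → CONFLICT
2: bank 2 row 0 — prev 2 → CONFLICT
3: bank 4 row 2 — prev 2 → HIT
4: bank 0 row 1 — prev None → EMPTY
5: bank 5 row 3 — prev 0 → CONFLICT
6: bank 5 row 0 — prev 3 → CONFLICT
7: bank 0 row 3 — prev 1 → CONFLICT
8: bank 6 row 2 — prev None → EMPTY
9: bank 0 row 3 — prev 3 → HIT
10: bank 0 row 3 — prev 3 → HIT
11: bank 0 row 3 — prev 3 → HIT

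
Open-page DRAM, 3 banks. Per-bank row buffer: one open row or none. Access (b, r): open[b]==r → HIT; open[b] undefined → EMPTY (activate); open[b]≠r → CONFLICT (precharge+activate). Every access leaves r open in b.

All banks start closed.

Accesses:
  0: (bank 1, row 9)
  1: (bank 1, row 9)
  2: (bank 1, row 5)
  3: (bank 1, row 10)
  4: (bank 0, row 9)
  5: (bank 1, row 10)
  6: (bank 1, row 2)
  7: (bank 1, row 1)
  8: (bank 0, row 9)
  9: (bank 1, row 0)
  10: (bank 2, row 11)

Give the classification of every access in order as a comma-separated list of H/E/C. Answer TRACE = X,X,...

TRACE = E,H,C,C,E,H,C,C,H,C,E

0: bank 1 row 9 — prev None → EMPTY
1: bank 1 row 9 — prev 9 → HIT
2: bank 1 row 5 — prev 9 → CONFLICT
3: bank 1 row 10 — prev 5 → CONFLICT
4: bank 0 row 9 — prev None → EMPTY
5: bank 1 row 10 — prev 10 → HIT
6: bank 1 row 2 — prev 10 → CONFLICT
7: bank 1 row 1 — prev 2 → CONFLICT
8: bank 0 row 9 — prev 9 → HIT
9: bank 1 row 0 — prev 1 → CONFLICT
10: bank 2 row 11 — prev None → EMPTY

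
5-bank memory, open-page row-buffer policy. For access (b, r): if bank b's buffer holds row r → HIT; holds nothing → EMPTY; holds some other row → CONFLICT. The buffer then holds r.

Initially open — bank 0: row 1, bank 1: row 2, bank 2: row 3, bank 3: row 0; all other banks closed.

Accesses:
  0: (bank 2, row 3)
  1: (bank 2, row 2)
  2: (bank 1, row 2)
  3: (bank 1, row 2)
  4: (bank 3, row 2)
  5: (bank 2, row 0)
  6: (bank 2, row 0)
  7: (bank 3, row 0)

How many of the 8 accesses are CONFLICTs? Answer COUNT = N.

COUNT = 4

  [0] b2 r3: had r3 ⇒ H
  [1] b2 r2: had r3 ⇒ C
  [2] b1 r2: had r2 ⇒ H
  [3] b1 r2: had r2 ⇒ H
  [4] b3 r2: had r0 ⇒ C
  [5] b2 r0: had r2 ⇒ C
  [6] b2 r0: had r0 ⇒ H
  [7] b3 r0: had r2 ⇒ C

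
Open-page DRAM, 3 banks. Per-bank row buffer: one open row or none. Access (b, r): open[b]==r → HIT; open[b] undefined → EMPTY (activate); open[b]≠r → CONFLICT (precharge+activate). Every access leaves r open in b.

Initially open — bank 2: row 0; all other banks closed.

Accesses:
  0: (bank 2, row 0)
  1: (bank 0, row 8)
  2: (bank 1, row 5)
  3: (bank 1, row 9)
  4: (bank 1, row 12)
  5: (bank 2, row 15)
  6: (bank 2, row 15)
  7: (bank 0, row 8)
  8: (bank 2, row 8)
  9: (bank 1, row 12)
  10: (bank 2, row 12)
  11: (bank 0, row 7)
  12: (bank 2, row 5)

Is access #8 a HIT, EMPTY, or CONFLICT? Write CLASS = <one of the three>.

CLASS = CONFLICT

#0 (2,0) H  (was 0)
#1 (0,8) E
#2 (1,5) E
#3 (1,9) C  (was 5)
#4 (1,12) C  (was 9)
#5 (2,15) C  (was 0)
#6 (2,15) H  (was 15)
#7 (0,8) H  (was 8)
#8 (2,8) C  (was 15)
#9 (1,12) H  (was 12)
#10 (2,12) C  (was 8)
#11 (0,7) C  (was 8)
#12 (2,5) C  (was 12)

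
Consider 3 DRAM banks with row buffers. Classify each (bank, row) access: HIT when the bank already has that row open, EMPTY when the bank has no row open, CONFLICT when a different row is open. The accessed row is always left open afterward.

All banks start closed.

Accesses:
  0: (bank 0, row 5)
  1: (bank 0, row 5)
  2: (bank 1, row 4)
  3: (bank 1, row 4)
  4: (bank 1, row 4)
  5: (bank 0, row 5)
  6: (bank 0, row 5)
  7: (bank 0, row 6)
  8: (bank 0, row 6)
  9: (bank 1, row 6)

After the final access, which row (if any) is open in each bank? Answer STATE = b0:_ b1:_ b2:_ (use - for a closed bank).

#0 (0,5) E
#1 (0,5) H  (was 5)
#2 (1,4) E
#3 (1,4) H  (was 4)
#4 (1,4) H  (was 4)
#5 (0,5) H  (was 5)
#6 (0,5) H  (was 5)
#7 (0,6) C  (was 5)
#8 (0,6) H  (was 6)
#9 (1,6) C  (was 4)

STATE = b0:6 b1:6 b2:-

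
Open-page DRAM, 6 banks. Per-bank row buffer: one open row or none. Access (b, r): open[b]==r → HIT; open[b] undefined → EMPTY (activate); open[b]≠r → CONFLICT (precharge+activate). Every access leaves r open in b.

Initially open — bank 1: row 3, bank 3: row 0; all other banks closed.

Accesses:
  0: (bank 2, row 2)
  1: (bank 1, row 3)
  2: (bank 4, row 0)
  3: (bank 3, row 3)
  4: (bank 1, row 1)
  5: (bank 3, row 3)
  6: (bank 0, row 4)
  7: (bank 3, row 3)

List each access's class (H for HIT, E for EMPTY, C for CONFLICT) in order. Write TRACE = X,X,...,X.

TRACE = E,H,E,C,C,H,E,H

#0 (2,2) E
#1 (1,3) H  (was 3)
#2 (4,0) E
#3 (3,3) C  (was 0)
#4 (1,1) C  (was 3)
#5 (3,3) H  (was 3)
#6 (0,4) E
#7 (3,3) H  (was 3)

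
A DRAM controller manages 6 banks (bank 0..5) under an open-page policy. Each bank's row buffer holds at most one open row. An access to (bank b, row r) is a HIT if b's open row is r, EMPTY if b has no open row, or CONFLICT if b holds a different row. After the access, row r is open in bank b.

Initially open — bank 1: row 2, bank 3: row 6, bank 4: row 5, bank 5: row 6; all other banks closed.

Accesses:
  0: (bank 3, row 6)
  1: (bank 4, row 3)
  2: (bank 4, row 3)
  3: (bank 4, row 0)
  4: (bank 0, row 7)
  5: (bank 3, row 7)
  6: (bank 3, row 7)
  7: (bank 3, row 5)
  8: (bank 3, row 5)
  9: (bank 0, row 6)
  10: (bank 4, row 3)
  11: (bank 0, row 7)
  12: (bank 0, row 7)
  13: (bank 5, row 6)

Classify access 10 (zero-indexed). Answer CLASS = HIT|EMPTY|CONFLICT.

#0 (3,6) H  (was 6)
#1 (4,3) C  (was 5)
#2 (4,3) H  (was 3)
#3 (4,0) C  (was 3)
#4 (0,7) E
#5 (3,7) C  (was 6)
#6 (3,7) H  (was 7)
#7 (3,5) C  (was 7)
#8 (3,5) H  (was 5)
#9 (0,6) C  (was 7)
#10 (4,3) C  (was 0)
#11 (0,7) C  (was 6)
#12 (0,7) H  (was 7)
#13 (5,6) H  (was 6)

CLASS = CONFLICT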